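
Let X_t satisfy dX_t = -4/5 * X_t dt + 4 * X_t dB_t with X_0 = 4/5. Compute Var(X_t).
Var(X_t) = (16*exp(16*t) - 16)*exp(-8*t/5)/25

For GBM dX = mu X dt + sigma X dB with X_0 = x_0, apply Itô to Y = log X: dY = (mu - sigma^2/2) dt + sigma dB, so Y_t = log(x_0) + (mu - sigma^2/2) t + sigma B_t and hence X_t = x_0 * exp((mu - sigma^2/2) t + sigma B_t).
With mu = -4/5, sigma = 4, x_0 = 4/5, this gives:
  X_t = 4/5 * exp((-44/5) * t + (4) * B_t).
Since sigma*B_t ~ Normal(0, sigma^2 t), E[exp(sigma*B_t)] = exp(sigma^2 t / 2); so E[X_t] = x_0 * exp((mu - sigma^2/2) t) * exp(sigma^2 t / 2) = x_0 * exp(mu t) = 4*exp(-4*t/5)/5.
Var(X_t) = E[X_t^2] - (E[X_t])^2 = x_0^2 * exp(2 mu t) * (exp(sigma^2 t) - 1) = (16*exp(16*t) - 16)*exp(-8*t/5)/25.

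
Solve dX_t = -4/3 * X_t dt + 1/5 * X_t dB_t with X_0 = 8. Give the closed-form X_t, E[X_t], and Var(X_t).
X_t = 8 * exp((-203/150) t + (1/5) B_t); E[X_t] = 8*exp(-4*t/3); Var(X_t) = (64*exp(t/25) - 64)*exp(-8*t/3)

For GBM dX = mu X dt + sigma X dB with X_0 = x_0, apply Itô to Y = log X: dY = (mu - sigma^2/2) dt + sigma dB, so Y_t = log(x_0) + (mu - sigma^2/2) t + sigma B_t and hence X_t = x_0 * exp((mu - sigma^2/2) t + sigma B_t).
With mu = -4/3, sigma = 1/5, x_0 = 8, this gives:
  X_t = 8 * exp((-203/150) * t + (1/5) * B_t).
Since sigma*B_t ~ Normal(0, sigma^2 t), E[exp(sigma*B_t)] = exp(sigma^2 t / 2); so E[X_t] = x_0 * exp((mu - sigma^2/2) t) * exp(sigma^2 t / 2) = x_0 * exp(mu t) = 8*exp(-4*t/3).
Var(X_t) = E[X_t^2] - (E[X_t])^2 = x_0^2 * exp(2 mu t) * (exp(sigma^2 t) - 1) = (64*exp(t/25) - 64)*exp(-8*t/3).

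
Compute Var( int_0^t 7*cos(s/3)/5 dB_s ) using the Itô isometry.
Var = 49*t/50 + 147*sin(2*t/3)/100

The Itô integral of a deterministic integrand f(s) has mean 0 because each increment f(s) * (B_{s+ds} - B_s) has mean 0. By the Itô isometry:
  Var( int_0^t f(s) dB_s ) = E[ (int_0^t f(s) dB_s)^2 ] = int_0^t f(s)^2 ds.
Here f(s) = 7*cos(s/3)/5, so f(s)^2 = 49*cos(s/3)^2/25. Integrate:
  int_0^t (49*cos(s/3)^2/25) ds = 49*t/50 + 147*sin(2*t/3)/100.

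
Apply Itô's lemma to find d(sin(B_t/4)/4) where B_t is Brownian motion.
d(sin(B_t/4)/4) = (-sin(B_t/4)/128) dt + (cos(B_t/4)/16) dB_t

Itô's formula for f(B_t) gives d f(B_t) = f'(B_t) dB_t + (1/2) f''(B_t) dt. Compute derivatives of f(x) = sin(x/4)/4:
  f'(x)  = cos(x/4)/16
  f''(x) = -sin(x/4)/64
Substitute x = B_t and multiply the f'' term by 1/2:
  drift     = (1/2) * (-sin(x/4)/64) evaluated at B_t = -sin(B_t/4)/128
  diffusion = (cos(x/4)/16) evaluated at B_t = cos(B_t/4)/16
Therefore d(sin(B_t/4)/4) = (-sin(B_t/4)/128) dt + (cos(B_t/4)/16) dB_t.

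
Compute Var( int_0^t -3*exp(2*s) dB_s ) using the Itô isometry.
Var = 9*exp(4*t)/4 - 9/4

The Itô integral of a deterministic integrand f(s) has mean 0 because each increment f(s) * (B_{s+ds} - B_s) has mean 0. By the Itô isometry:
  Var( int_0^t f(s) dB_s ) = E[ (int_0^t f(s) dB_s)^2 ] = int_0^t f(s)^2 ds.
Here f(s) = -3*exp(2*s), so f(s)^2 = 9*exp(4*s). Integrate:
  int_0^t (9*exp(4*s)) ds = 9*exp(4*t)/4 - 9/4.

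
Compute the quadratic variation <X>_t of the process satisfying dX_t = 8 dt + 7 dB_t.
<X>_t = 49*t

For an Itô process dX_t = a(t) dt + b(t) dB_t, the quadratic variation is <X>_t = int_0^t b(s)^2 ds (the drift term does not contribute). Here b(s) = 7, so
  b(s)^2 = 49.
Integrating from 0 to t:
  <X>_t = int_0^t (49) ds = 49*t.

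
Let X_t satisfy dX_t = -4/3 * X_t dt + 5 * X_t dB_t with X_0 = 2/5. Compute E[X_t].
E[X_t] = 2*exp(-4*t/3)/5

For GBM dX = mu X dt + sigma X dB with X_0 = x_0, apply Itô to Y = log X: dY = (mu - sigma^2/2) dt + sigma dB, so Y_t = log(x_0) + (mu - sigma^2/2) t + sigma B_t and hence X_t = x_0 * exp((mu - sigma^2/2) t + sigma B_t).
With mu = -4/3, sigma = 5, x_0 = 2/5, this gives:
  X_t = 2/5 * exp((-83/6) * t + (5) * B_t).
Since sigma*B_t ~ Normal(0, sigma^2 t), E[exp(sigma*B_t)] = exp(sigma^2 t / 2); so E[X_t] = x_0 * exp((mu - sigma^2/2) t) * exp(sigma^2 t / 2) = x_0 * exp(mu t) = 2*exp(-4*t/3)/5.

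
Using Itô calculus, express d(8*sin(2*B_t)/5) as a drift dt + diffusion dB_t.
d(8*sin(2*B_t)/5) = (-16*sin(2*B_t)/5) dt + (16*cos(2*B_t)/5) dB_t

Itô's formula for f(B_t) gives d f(B_t) = f'(B_t) dB_t + (1/2) f''(B_t) dt. Compute derivatives of f(x) = 8*sin(2*x)/5:
  f'(x)  = 16*cos(2*x)/5
  f''(x) = -32*sin(2*x)/5
Substitute x = B_t and multiply the f'' term by 1/2:
  drift     = (1/2) * (-32*sin(2*x)/5) evaluated at B_t = -16*sin(2*B_t)/5
  diffusion = (16*cos(2*x)/5) evaluated at B_t = 16*cos(2*B_t)/5
Therefore d(8*sin(2*B_t)/5) = (-16*sin(2*B_t)/5) dt + (16*cos(2*B_t)/5) dB_t.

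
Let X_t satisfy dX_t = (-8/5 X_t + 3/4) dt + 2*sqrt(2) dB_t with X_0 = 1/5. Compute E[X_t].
E[X_t] = 15/32 - 43*exp(-8*t/5)/160

Taking expectations and using E[dB_t] = 0, the mean m(t) = E[X_t] satisfies the ODE m'(t) = a m(t) + b with m(0) = x_0. With a = -8/5, b = 3/4, x_0 = 1/5, the solution is
  m(t) = x_0 * exp(a t) + (b/a) * (exp(a t) - 1)
       = (1/5) * exp((-8/5) t) + ((3/4)/(-8/5)) * (exp((-8/5) t) - 1)
       = 15/32 - 43*exp(-8*t/5)/160.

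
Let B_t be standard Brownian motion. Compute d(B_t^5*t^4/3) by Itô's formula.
d(B_t^5*t^4/3) = (2*B_t^3*t^3*(2*B_t^2 + 5*t)/3) dt + (5*B_t^4*t^4/3) dB_t

Itô's formula for f(t, x): d f(t, B_t) = (f_t + (1/2) f_xx) dt + f_x dB_t. Compute partials of f(t, x) = t^4*x^5/3:
  f_t(t,x)  = 4*t^3*x^5/3
  f_x(t,x)  = 5*t^4*x^4/3
  f_xx(t,x) = 20*t^4*x^3/3
Assemble drift = f_t + (1/2) f_xx = 2*t^3*x^3*(5*t + 2*x^2)/3 and diffusion = f_x = 5*t^4*x^4/3. Substituting x = B_t:
  d(B_t^5*t^4/3) = (2*B_t^3*t^3*(2*B_t^2 + 5*t)/3) dt + (5*B_t^4*t^4/3) dB_t.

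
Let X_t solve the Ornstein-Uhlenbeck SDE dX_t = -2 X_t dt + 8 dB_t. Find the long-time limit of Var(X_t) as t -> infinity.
lim Var(X_t) = 16

The OU SDE dX = -theta X dt + sigma dB admits the integrating factor exp(theta t): d(exp(theta t) X_t) = sigma exp(theta t) dB_t. Integrating from 0 to t gives X_t = x_0 * exp(-theta t) + sigma * int_0^t exp(-theta (t-s)) dB_s for any initial x_0. The Itô integral has variance (by the Itô isometry) sigma^2 * int_0^t exp(-2 theta (t - s)) ds = sigma^2 * (1 - exp(-2 theta t)) / (2 theta), independent of x_0.
With theta = 2, sigma = 8:
  Var(X_t) = (8)^2 * (1 - exp(-2*2 t)) / (2 * 2) = 16 - 16*exp(-4*t).
As t -> infinity, exp(-2*2 t) -> 0, so the stationary variance is sigma^2 / (2 theta) = 16.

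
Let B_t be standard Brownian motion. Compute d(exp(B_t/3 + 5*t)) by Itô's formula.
d(exp(B_t/3 + 5*t)) = (91*exp(B_t/3 + 5*t)/18) dt + (exp(B_t/3 + 5*t)/3) dB_t

Itô's formula for f(t, x): d f(t, B_t) = (f_t + (1/2) f_xx) dt + f_x dB_t. Compute partials of f(t, x) = exp(5*t + x/3):
  f_t(t,x)  = 5*exp(5*t + x/3)
  f_x(t,x)  = exp(5*t + x/3)/3
  f_xx(t,x) = exp(5*t + x/3)/9
Assemble drift = f_t + (1/2) f_xx = 91*exp(5*t + x/3)/18 and diffusion = f_x = exp(5*t + x/3)/3. Substituting x = B_t:
  d(exp(B_t/3 + 5*t)) = (91*exp(B_t/3 + 5*t)/18) dt + (exp(B_t/3 + 5*t)/3) dB_t.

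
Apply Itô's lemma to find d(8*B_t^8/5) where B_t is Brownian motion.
d(8*B_t^8/5) = (224*B_t^6/5) dt + (64*B_t^7/5) dB_t

Itô's formula for f(B_t) gives d f(B_t) = f'(B_t) dB_t + (1/2) f''(B_t) dt. Compute derivatives of f(x) = 8*x^8/5:
  f'(x)  = 64*x^7/5
  f''(x) = 448*x^6/5
Substitute x = B_t and multiply the f'' term by 1/2:
  drift     = (1/2) * (448*x^6/5) evaluated at B_t = 224*B_t^6/5
  diffusion = (64*x^7/5) evaluated at B_t = 64*B_t^7/5
Therefore d(8*B_t^8/5) = (224*B_t^6/5) dt + (64*B_t^7/5) dB_t.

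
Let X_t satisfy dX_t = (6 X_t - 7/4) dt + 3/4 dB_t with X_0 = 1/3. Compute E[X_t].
E[X_t] = exp(6*t)/24 + 7/24

Taking expectations and using E[dB_t] = 0, the mean m(t) = E[X_t] satisfies the ODE m'(t) = a m(t) + b with m(0) = x_0. With a = 6, b = -7/4, x_0 = 1/3, the solution is
  m(t) = x_0 * exp(a t) + (b/a) * (exp(a t) - 1)
       = (1/3) * exp(6 t) + ((-7/4)/6) * (exp(6 t) - 1)
       = exp(6*t)/24 + 7/24.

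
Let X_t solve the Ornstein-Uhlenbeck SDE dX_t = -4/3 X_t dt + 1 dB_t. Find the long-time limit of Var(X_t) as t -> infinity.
lim Var(X_t) = 3/8

The OU SDE dX = -theta X dt + sigma dB admits the integrating factor exp(theta t): d(exp(theta t) X_t) = sigma exp(theta t) dB_t. Integrating from 0 to t gives X_t = x_0 * exp(-theta t) + sigma * int_0^t exp(-theta (t-s)) dB_s for any initial x_0. The Itô integral has variance (by the Itô isometry) sigma^2 * int_0^t exp(-2 theta (t - s)) ds = sigma^2 * (1 - exp(-2 theta t)) / (2 theta), independent of x_0.
With theta = 4/3, sigma = 1:
  Var(X_t) = (1)^2 * (1 - exp(-2*4/3 t)) / (2 * 4/3) = 3/8 - 3*exp(-8*t/3)/8.
As t -> infinity, exp(-2*4/3 t) -> 0, so the stationary variance is sigma^2 / (2 theta) = 3/8.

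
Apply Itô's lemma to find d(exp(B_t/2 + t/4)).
d(exp(B_t/2 + t/4)) = (3*exp(B_t/2 + t/4)/8) dt + (exp(B_t/2 + t/4)/2) dB_t

Itô's formula for f(t, x): d f(t, B_t) = (f_t + (1/2) f_xx) dt + f_x dB_t. Compute partials of f(t, x) = exp(t/4 + x/2):
  f_t(t,x)  = exp(t/4 + x/2)/4
  f_x(t,x)  = exp(t/4 + x/2)/2
  f_xx(t,x) = exp(t/4 + x/2)/4
Assemble drift = f_t + (1/2) f_xx = 3*exp(t/4 + x/2)/8 and diffusion = f_x = exp(t/4 + x/2)/2. Substituting x = B_t:
  d(exp(B_t/2 + t/4)) = (3*exp(B_t/2 + t/4)/8) dt + (exp(B_t/2 + t/4)/2) dB_t.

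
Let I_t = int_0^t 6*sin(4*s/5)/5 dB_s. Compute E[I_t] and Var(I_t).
E[I_t] = 0; Var(I_t) = 18*t/25 - 9*sin(4*t/5)*cos(4*t/5)/10

The Itô integral of a deterministic integrand f(s) has mean 0 because each increment f(s) * (B_{s+ds} - B_s) has mean 0. By the Itô isometry:
  Var( int_0^t f(s) dB_s ) = E[ (int_0^t f(s) dB_s)^2 ] = int_0^t f(s)^2 ds.
Here f(s) = 6*sin(4*s/5)/5, so f(s)^2 = 36*sin(4*s/5)^2/25. Integrate:
  int_0^t (36*sin(4*s/5)^2/25) ds = 18*t/25 - 9*sin(4*t/5)*cos(4*t/5)/10.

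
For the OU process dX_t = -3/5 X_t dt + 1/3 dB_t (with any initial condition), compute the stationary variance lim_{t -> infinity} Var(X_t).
lim Var(X_t) = 5/54

The OU SDE dX = -theta X dt + sigma dB admits the integrating factor exp(theta t): d(exp(theta t) X_t) = sigma exp(theta t) dB_t. Integrating from 0 to t gives X_t = x_0 * exp(-theta t) + sigma * int_0^t exp(-theta (t-s)) dB_s for any initial x_0. The Itô integral has variance (by the Itô isometry) sigma^2 * int_0^t exp(-2 theta (t - s)) ds = sigma^2 * (1 - exp(-2 theta t)) / (2 theta), independent of x_0.
With theta = 3/5, sigma = 1/3:
  Var(X_t) = (1/3)^2 * (1 - exp(-2*3/5 t)) / (2 * 3/5) = 5/54 - 5*exp(-6*t/5)/54.
As t -> infinity, exp(-2*3/5 t) -> 0, so the stationary variance is sigma^2 / (2 theta) = 5/54.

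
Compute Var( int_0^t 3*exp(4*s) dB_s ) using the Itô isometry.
Var = 9*exp(8*t)/8 - 9/8

The Itô integral of a deterministic integrand f(s) has mean 0 because each increment f(s) * (B_{s+ds} - B_s) has mean 0. By the Itô isometry:
  Var( int_0^t f(s) dB_s ) = E[ (int_0^t f(s) dB_s)^2 ] = int_0^t f(s)^2 ds.
Here f(s) = 3*exp(4*s), so f(s)^2 = 9*exp(8*s). Integrate:
  int_0^t (9*exp(8*s)) ds = 9*exp(8*t)/8 - 9/8.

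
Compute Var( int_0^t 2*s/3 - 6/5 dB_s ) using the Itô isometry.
Var = 4*t*(25*t^2 - 135*t + 243)/675

The Itô integral of a deterministic integrand f(s) has mean 0 because each increment f(s) * (B_{s+ds} - B_s) has mean 0. By the Itô isometry:
  Var( int_0^t f(s) dB_s ) = E[ (int_0^t f(s) dB_s)^2 ] = int_0^t f(s)^2 ds.
Here f(s) = 2*s/3 - 6/5, so f(s)^2 = 4*(5*s - 9)^2/225. Integrate:
  int_0^t (4*(5*s - 9)^2/225) ds = 4*t*(25*t^2 - 135*t + 243)/675.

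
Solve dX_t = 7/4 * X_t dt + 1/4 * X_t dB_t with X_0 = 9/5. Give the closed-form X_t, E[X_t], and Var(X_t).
X_t = 9/5 * exp((55/32) t + (1/4) B_t); E[X_t] = 9*exp(7*t/4)/5; Var(X_t) = 81*(exp(t/16) - 1)*exp(7*t/2)/25

For GBM dX = mu X dt + sigma X dB with X_0 = x_0, apply Itô to Y = log X: dY = (mu - sigma^2/2) dt + sigma dB, so Y_t = log(x_0) + (mu - sigma^2/2) t + sigma B_t and hence X_t = x_0 * exp((mu - sigma^2/2) t + sigma B_t).
With mu = 7/4, sigma = 1/4, x_0 = 9/5, this gives:
  X_t = 9/5 * exp((55/32) * t + (1/4) * B_t).
Since sigma*B_t ~ Normal(0, sigma^2 t), E[exp(sigma*B_t)] = exp(sigma^2 t / 2); so E[X_t] = x_0 * exp((mu - sigma^2/2) t) * exp(sigma^2 t / 2) = x_0 * exp(mu t) = 9*exp(7*t/4)/5.
Var(X_t) = E[X_t^2] - (E[X_t])^2 = x_0^2 * exp(2 mu t) * (exp(sigma^2 t) - 1) = 81*(exp(t/16) - 1)*exp(7*t/2)/25.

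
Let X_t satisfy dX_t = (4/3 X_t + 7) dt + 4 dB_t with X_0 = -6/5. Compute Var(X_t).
Var(X_t) = 6*exp(8*t/3) - 6

The variance V(t) = Var(X_t) satisfies V'(t) = 2 a V(t) + c^2 with V(0) = 0 (drift coefficient is linear in X, diffusion is constant). With a = 4/3, c = 4, the solution is
  V(t) = (c^2 / (2 a)) * (exp(2 a t) - 1)
       = (4^2 / (2*(4/3))) * (exp((8/3) t) - 1)
       = 6*exp(8*t/3) - 6.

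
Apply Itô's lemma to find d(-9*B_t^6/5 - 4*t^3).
d(-9*B_t^6/5 - 4*t^3) = (-27*B_t^4 - 12*t^2) dt + (-54*B_t^5/5) dB_t

Itô's formula for f(t, x): d f(t, B_t) = (f_t + (1/2) f_xx) dt + f_x dB_t. Compute partials of f(t, x) = -4*t^3 - 9*x^6/5:
  f_t(t,x)  = -12*t^2
  f_x(t,x)  = -54*x^5/5
  f_xx(t,x) = -54*x^4
Assemble drift = f_t + (1/2) f_xx = -12*t^2 - 27*x^4 and diffusion = f_x = -54*x^5/5. Substituting x = B_t:
  d(-9*B_t^6/5 - 4*t^3) = (-27*B_t^4 - 12*t^2) dt + (-54*B_t^5/5) dB_t.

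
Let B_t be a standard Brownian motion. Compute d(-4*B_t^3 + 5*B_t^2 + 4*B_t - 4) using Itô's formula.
d(-4*B_t^3 + 5*B_t^2 + 4*B_t - 4) = (5 - 12*B_t) dt + (-12*B_t^2 + 10*B_t + 4) dB_t

Itô's formula for f(B_t) gives d f(B_t) = f'(B_t) dB_t + (1/2) f''(B_t) dt. Compute derivatives of f(x) = -4*x^3 + 5*x^2 + 4*x - 4:
  f'(x)  = -12*x^2 + 10*x + 4
  f''(x) = 10 - 24*x
Substitute x = B_t and multiply the f'' term by 1/2:
  drift     = (1/2) * (10 - 24*x) evaluated at B_t = 5 - 12*B_t
  diffusion = (-12*x^2 + 10*x + 4) evaluated at B_t = -12*B_t^2 + 10*B_t + 4
Therefore d(-4*B_t^3 + 5*B_t^2 + 4*B_t - 4) = (5 - 12*B_t) dt + (-12*B_t^2 + 10*B_t + 4) dB_t.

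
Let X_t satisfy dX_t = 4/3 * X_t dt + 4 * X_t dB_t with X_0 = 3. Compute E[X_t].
E[X_t] = 3*exp(4*t/3)

For GBM dX = mu X dt + sigma X dB with X_0 = x_0, apply Itô to Y = log X: dY = (mu - sigma^2/2) dt + sigma dB, so Y_t = log(x_0) + (mu - sigma^2/2) t + sigma B_t and hence X_t = x_0 * exp((mu - sigma^2/2) t + sigma B_t).
With mu = 4/3, sigma = 4, x_0 = 3, this gives:
  X_t = 3 * exp((-20/3) * t + (4) * B_t).
Since sigma*B_t ~ Normal(0, sigma^2 t), E[exp(sigma*B_t)] = exp(sigma^2 t / 2); so E[X_t] = x_0 * exp((mu - sigma^2/2) t) * exp(sigma^2 t / 2) = x_0 * exp(mu t) = 3*exp(4*t/3).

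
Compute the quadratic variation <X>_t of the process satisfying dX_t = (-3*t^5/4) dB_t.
<X>_t = 9*t^11/176

For an Itô process dX_t = a(t) dt + b(t) dB_t, the quadratic variation is <X>_t = int_0^t b(s)^2 ds (the drift term does not contribute). Here b(s) = -3*s^5/4, so
  b(s)^2 = 9*s^10/16.
Integrating from 0 to t:
  <X>_t = int_0^t (9*s^10/16) ds = 9*t^11/176.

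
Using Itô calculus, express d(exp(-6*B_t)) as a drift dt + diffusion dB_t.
d(exp(-6*B_t)) = (18*exp(-6*B_t)) dt + (-6*exp(-6*B_t)) dB_t

Itô's formula for f(B_t) gives d f(B_t) = f'(B_t) dB_t + (1/2) f''(B_t) dt. Compute derivatives of f(x) = exp(-6*x):
  f'(x)  = -6*exp(-6*x)
  f''(x) = 36*exp(-6*x)
Substitute x = B_t and multiply the f'' term by 1/2:
  drift     = (1/2) * (36*exp(-6*x)) evaluated at B_t = 18*exp(-6*B_t)
  diffusion = (-6*exp(-6*x)) evaluated at B_t = -6*exp(-6*B_t)
Therefore d(exp(-6*B_t)) = (18*exp(-6*B_t)) dt + (-6*exp(-6*B_t)) dB_t.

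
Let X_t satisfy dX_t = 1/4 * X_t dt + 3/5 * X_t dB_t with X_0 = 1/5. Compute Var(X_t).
Var(X_t) = (exp(9*t/25) - 1)*exp(t/2)/25

For GBM dX = mu X dt + sigma X dB with X_0 = x_0, apply Itô to Y = log X: dY = (mu - sigma^2/2) dt + sigma dB, so Y_t = log(x_0) + (mu - sigma^2/2) t + sigma B_t and hence X_t = x_0 * exp((mu - sigma^2/2) t + sigma B_t).
With mu = 1/4, sigma = 3/5, x_0 = 1/5, this gives:
  X_t = 1/5 * exp((7/100) * t + (3/5) * B_t).
Since sigma*B_t ~ Normal(0, sigma^2 t), E[exp(sigma*B_t)] = exp(sigma^2 t / 2); so E[X_t] = x_0 * exp((mu - sigma^2/2) t) * exp(sigma^2 t / 2) = x_0 * exp(mu t) = exp(t/4)/5.
Var(X_t) = E[X_t^2] - (E[X_t])^2 = x_0^2 * exp(2 mu t) * (exp(sigma^2 t) - 1) = (exp(9*t/25) - 1)*exp(t/2)/25.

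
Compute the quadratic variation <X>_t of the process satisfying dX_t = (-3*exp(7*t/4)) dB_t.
<X>_t = 18*exp(7*t/2)/7 - 18/7

For an Itô process dX_t = a(t) dt + b(t) dB_t, the quadratic variation is <X>_t = int_0^t b(s)^2 ds (the drift term does not contribute). Here b(s) = -3*exp(7*s/4), so
  b(s)^2 = 9*exp(7*s/2).
Integrating from 0 to t:
  <X>_t = int_0^t (9*exp(7*s/2)) ds = 18*exp(7*t/2)/7 - 18/7.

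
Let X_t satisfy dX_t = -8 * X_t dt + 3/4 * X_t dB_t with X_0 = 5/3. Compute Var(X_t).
Var(X_t) = (25*exp(9*t/16) - 25)*exp(-16*t)/9

For GBM dX = mu X dt + sigma X dB with X_0 = x_0, apply Itô to Y = log X: dY = (mu - sigma^2/2) dt + sigma dB, so Y_t = log(x_0) + (mu - sigma^2/2) t + sigma B_t and hence X_t = x_0 * exp((mu - sigma^2/2) t + sigma B_t).
With mu = -8, sigma = 3/4, x_0 = 5/3, this gives:
  X_t = 5/3 * exp((-265/32) * t + (3/4) * B_t).
Since sigma*B_t ~ Normal(0, sigma^2 t), E[exp(sigma*B_t)] = exp(sigma^2 t / 2); so E[X_t] = x_0 * exp((mu - sigma^2/2) t) * exp(sigma^2 t / 2) = x_0 * exp(mu t) = 5*exp(-8*t)/3.
Var(X_t) = E[X_t^2] - (E[X_t])^2 = x_0^2 * exp(2 mu t) * (exp(sigma^2 t) - 1) = (25*exp(9*t/16) - 25)*exp(-16*t)/9.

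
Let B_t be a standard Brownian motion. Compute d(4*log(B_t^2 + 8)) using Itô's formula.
d(4*log(B_t^2 + 8)) = (4*(8 - B_t^2)/(B_t^2 + 8)^2) dt + (8*B_t/(B_t^2 + 8)) dB_t

Itô's formula for f(B_t) gives d f(B_t) = f'(B_t) dB_t + (1/2) f''(B_t) dt. Compute derivatives of f(x) = 4*log(x^2 + 8):
  f'(x)  = 8*x/(x^2 + 8)
  f''(x) = 8*(8 - x^2)/(x^2 + 8)^2
Substitute x = B_t and multiply the f'' term by 1/2:
  drift     = (1/2) * (8*(8 - x^2)/(x^2 + 8)^2) evaluated at B_t = 4*(8 - B_t^2)/(B_t^2 + 8)^2
  diffusion = (8*x/(x^2 + 8)) evaluated at B_t = 8*B_t/(B_t^2 + 8)
Therefore d(4*log(B_t^2 + 8)) = (4*(8 - B_t^2)/(B_t^2 + 8)^2) dt + (8*B_t/(B_t^2 + 8)) dB_t.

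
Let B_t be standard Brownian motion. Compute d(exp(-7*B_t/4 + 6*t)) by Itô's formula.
d(exp(-7*B_t/4 + 6*t)) = (241*exp(-7*B_t/4 + 6*t)/32) dt + (-7*exp(-7*B_t/4 + 6*t)/4) dB_t

Itô's formula for f(t, x): d f(t, B_t) = (f_t + (1/2) f_xx) dt + f_x dB_t. Compute partials of f(t, x) = exp(6*t - 7*x/4):
  f_t(t,x)  = 6*exp(6*t - 7*x/4)
  f_x(t,x)  = -7*exp(6*t - 7*x/4)/4
  f_xx(t,x) = 49*exp(6*t - 7*x/4)/16
Assemble drift = f_t + (1/2) f_xx = 241*exp(6*t - 7*x/4)/32 and diffusion = f_x = -7*exp(6*t - 7*x/4)/4. Substituting x = B_t:
  d(exp(-7*B_t/4 + 6*t)) = (241*exp(-7*B_t/4 + 6*t)/32) dt + (-7*exp(-7*B_t/4 + 6*t)/4) dB_t.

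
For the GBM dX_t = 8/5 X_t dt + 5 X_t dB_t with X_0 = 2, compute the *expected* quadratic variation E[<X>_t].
E[<X>_t] = 500*exp(141*t/5)/141 - 500/141

<X>_t = int_0^t (5 * X_s)^2 ds. Taking expectation inside the integral: E[<X>_t] = 5^2 * int_0^t E[X_s^2] ds. For GBM, E[X_s^2] = x_0^2 * exp((2 mu + sigma^2) s). Integrating:
  E[<X>_t] = 5^2 * 2^2 * (exp((2*(8/5) + 5^2) t) - 1) / (2*(8/5) + 5^2)
           = 5^2 * 2^2 * (exp((141/5) t) - 1) / (141/5) = 500*exp(141*t/5)/141 - 500/141.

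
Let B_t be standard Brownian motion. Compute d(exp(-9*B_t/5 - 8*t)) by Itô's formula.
d(exp(-9*B_t/5 - 8*t)) = (-319*exp(-9*B_t/5 - 8*t)/50) dt + (-9*exp(-9*B_t/5 - 8*t)/5) dB_t

Itô's formula for f(t, x): d f(t, B_t) = (f_t + (1/2) f_xx) dt + f_x dB_t. Compute partials of f(t, x) = exp(-8*t - 9*x/5):
  f_t(t,x)  = -8*exp(-8*t - 9*x/5)
  f_x(t,x)  = -9*exp(-8*t - 9*x/5)/5
  f_xx(t,x) = 81*exp(-8*t - 9*x/5)/25
Assemble drift = f_t + (1/2) f_xx = -319*exp(-8*t - 9*x/5)/50 and diffusion = f_x = -9*exp(-8*t - 9*x/5)/5. Substituting x = B_t:
  d(exp(-9*B_t/5 - 8*t)) = (-319*exp(-9*B_t/5 - 8*t)/50) dt + (-9*exp(-9*B_t/5 - 8*t)/5) dB_t.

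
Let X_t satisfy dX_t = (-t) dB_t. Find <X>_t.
<X>_t = t^3/3

For an Itô process dX_t = a(t) dt + b(t) dB_t, the quadratic variation is <X>_t = int_0^t b(s)^2 ds (the drift term does not contribute). Here b(s) = -s, so
  b(s)^2 = s^2.
Integrating from 0 to t:
  <X>_t = int_0^t (s^2) ds = t^3/3.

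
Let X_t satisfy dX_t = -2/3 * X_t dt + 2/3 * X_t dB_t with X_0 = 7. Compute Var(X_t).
Var(X_t) = (49*exp(4*t/9) - 49)*exp(-4*t/3)

For GBM dX = mu X dt + sigma X dB with X_0 = x_0, apply Itô to Y = log X: dY = (mu - sigma^2/2) dt + sigma dB, so Y_t = log(x_0) + (mu - sigma^2/2) t + sigma B_t and hence X_t = x_0 * exp((mu - sigma^2/2) t + sigma B_t).
With mu = -2/3, sigma = 2/3, x_0 = 7, this gives:
  X_t = 7 * exp((-8/9) * t + (2/3) * B_t).
Since sigma*B_t ~ Normal(0, sigma^2 t), E[exp(sigma*B_t)] = exp(sigma^2 t / 2); so E[X_t] = x_0 * exp((mu - sigma^2/2) t) * exp(sigma^2 t / 2) = x_0 * exp(mu t) = 7*exp(-2*t/3).
Var(X_t) = E[X_t^2] - (E[X_t])^2 = x_0^2 * exp(2 mu t) * (exp(sigma^2 t) - 1) = (49*exp(4*t/9) - 49)*exp(-4*t/3).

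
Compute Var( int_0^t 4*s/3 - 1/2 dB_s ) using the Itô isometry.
Var = t*(64*t^2 - 72*t + 27)/108

The Itô integral of a deterministic integrand f(s) has mean 0 because each increment f(s) * (B_{s+ds} - B_s) has mean 0. By the Itô isometry:
  Var( int_0^t f(s) dB_s ) = E[ (int_0^t f(s) dB_s)^2 ] = int_0^t f(s)^2 ds.
Here f(s) = 4*s/3 - 1/2, so f(s)^2 = (8*s - 3)^2/36. Integrate:
  int_0^t ((8*s - 3)^2/36) ds = t*(64*t^2 - 72*t + 27)/108.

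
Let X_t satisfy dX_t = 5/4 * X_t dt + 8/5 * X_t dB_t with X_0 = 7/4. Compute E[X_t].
E[X_t] = 7*exp(5*t/4)/4

For GBM dX = mu X dt + sigma X dB with X_0 = x_0, apply Itô to Y = log X: dY = (mu - sigma^2/2) dt + sigma dB, so Y_t = log(x_0) + (mu - sigma^2/2) t + sigma B_t and hence X_t = x_0 * exp((mu - sigma^2/2) t + sigma B_t).
With mu = 5/4, sigma = 8/5, x_0 = 7/4, this gives:
  X_t = 7/4 * exp((-3/100) * t + (8/5) * B_t).
Since sigma*B_t ~ Normal(0, sigma^2 t), E[exp(sigma*B_t)] = exp(sigma^2 t / 2); so E[X_t] = x_0 * exp((mu - sigma^2/2) t) * exp(sigma^2 t / 2) = x_0 * exp(mu t) = 7*exp(5*t/4)/4.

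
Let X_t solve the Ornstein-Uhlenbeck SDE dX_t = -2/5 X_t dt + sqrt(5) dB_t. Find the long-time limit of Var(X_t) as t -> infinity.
lim Var(X_t) = 25/4

The OU SDE dX = -theta X dt + sigma dB admits the integrating factor exp(theta t): d(exp(theta t) X_t) = sigma exp(theta t) dB_t. Integrating from 0 to t gives X_t = x_0 * exp(-theta t) + sigma * int_0^t exp(-theta (t-s)) dB_s for any initial x_0. The Itô integral has variance (by the Itô isometry) sigma^2 * int_0^t exp(-2 theta (t - s)) ds = sigma^2 * (1 - exp(-2 theta t)) / (2 theta), independent of x_0.
With theta = 2/5, sigma = sqrt(5):
  Var(X_t) = (sqrt(5))^2 * (1 - exp(-2*2/5 t)) / (2 * 2/5) = 25/4 - 25*exp(-4*t/5)/4.
As t -> infinity, exp(-2*2/5 t) -> 0, so the stationary variance is sigma^2 / (2 theta) = 25/4.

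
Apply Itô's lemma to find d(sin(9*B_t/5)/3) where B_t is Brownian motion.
d(sin(9*B_t/5)/3) = (-27*sin(9*B_t/5)/50) dt + (3*cos(9*B_t/5)/5) dB_t

Itô's formula for f(B_t) gives d f(B_t) = f'(B_t) dB_t + (1/2) f''(B_t) dt. Compute derivatives of f(x) = sin(9*x/5)/3:
  f'(x)  = 3*cos(9*x/5)/5
  f''(x) = -27*sin(9*x/5)/25
Substitute x = B_t and multiply the f'' term by 1/2:
  drift     = (1/2) * (-27*sin(9*x/5)/25) evaluated at B_t = -27*sin(9*B_t/5)/50
  diffusion = (3*cos(9*x/5)/5) evaluated at B_t = 3*cos(9*B_t/5)/5
Therefore d(sin(9*B_t/5)/3) = (-27*sin(9*B_t/5)/50) dt + (3*cos(9*B_t/5)/5) dB_t.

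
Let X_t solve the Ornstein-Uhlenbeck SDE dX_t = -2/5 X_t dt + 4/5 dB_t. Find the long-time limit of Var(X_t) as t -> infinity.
lim Var(X_t) = 4/5

The OU SDE dX = -theta X dt + sigma dB admits the integrating factor exp(theta t): d(exp(theta t) X_t) = sigma exp(theta t) dB_t. Integrating from 0 to t gives X_t = x_0 * exp(-theta t) + sigma * int_0^t exp(-theta (t-s)) dB_s for any initial x_0. The Itô integral has variance (by the Itô isometry) sigma^2 * int_0^t exp(-2 theta (t - s)) ds = sigma^2 * (1 - exp(-2 theta t)) / (2 theta), independent of x_0.
With theta = 2/5, sigma = 4/5:
  Var(X_t) = (4/5)^2 * (1 - exp(-2*2/5 t)) / (2 * 2/5) = 4/5 - 4*exp(-4*t/5)/5.
As t -> infinity, exp(-2*2/5 t) -> 0, so the stationary variance is sigma^2 / (2 theta) = 4/5.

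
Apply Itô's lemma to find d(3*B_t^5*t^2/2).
d(3*B_t^5*t^2/2) = (3*B_t^3*t*(B_t^2 + 5*t)) dt + (15*B_t^4*t^2/2) dB_t

Itô's formula for f(t, x): d f(t, B_t) = (f_t + (1/2) f_xx) dt + f_x dB_t. Compute partials of f(t, x) = 3*t^2*x^5/2:
  f_t(t,x)  = 3*t*x^5
  f_x(t,x)  = 15*t^2*x^4/2
  f_xx(t,x) = 30*t^2*x^3
Assemble drift = f_t + (1/2) f_xx = 3*t*x^3*(5*t + x^2) and diffusion = f_x = 15*t^2*x^4/2. Substituting x = B_t:
  d(3*B_t^5*t^2/2) = (3*B_t^3*t*(B_t^2 + 5*t)) dt + (15*B_t^4*t^2/2) dB_t.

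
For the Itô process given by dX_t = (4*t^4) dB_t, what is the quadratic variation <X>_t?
<X>_t = 16*t^9/9

For an Itô process dX_t = a(t) dt + b(t) dB_t, the quadratic variation is <X>_t = int_0^t b(s)^2 ds (the drift term does not contribute). Here b(s) = 4*s^4, so
  b(s)^2 = 16*s^8.
Integrating from 0 to t:
  <X>_t = int_0^t (16*s^8) ds = 16*t^9/9.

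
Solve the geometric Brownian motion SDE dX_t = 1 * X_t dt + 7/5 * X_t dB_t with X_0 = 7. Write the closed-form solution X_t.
X_t = 7 * exp((1/50) * t + (7/5) * B_t)

For GBM dX = mu X dt + sigma X dB with X_0 = x_0, apply Itô to Y = log X: dY = (mu - sigma^2/2) dt + sigma dB, so Y_t = log(x_0) + (mu - sigma^2/2) t + sigma B_t and hence X_t = x_0 * exp((mu - sigma^2/2) t + sigma B_t).
With mu = 1, sigma = 7/5, x_0 = 7, this gives:
  X_t = 7 * exp((1/50) * t + (7/5) * B_t).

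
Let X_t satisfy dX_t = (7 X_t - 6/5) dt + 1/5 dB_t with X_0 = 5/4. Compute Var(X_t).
Var(X_t) = exp(14*t)/350 - 1/350

The variance V(t) = Var(X_t) satisfies V'(t) = 2 a V(t) + c^2 with V(0) = 0 (drift coefficient is linear in X, diffusion is constant). With a = 7, c = 1/5, the solution is
  V(t) = (c^2 / (2 a)) * (exp(2 a t) - 1)
       = ((1/5)^2 / (2*7)) * (exp(14 t) - 1)
       = exp(14*t)/350 - 1/350.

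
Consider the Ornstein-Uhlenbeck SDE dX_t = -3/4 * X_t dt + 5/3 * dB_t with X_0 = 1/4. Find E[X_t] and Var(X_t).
E[X_t] = exp(-3*t/4)/4; Var(X_t) = 50/27 - 50*exp(-3*t/2)/27

The OU SDE dX = -theta X dt + sigma dB admits the integrating factor exp(theta t): d(exp(theta t) X_t) = sigma exp(theta t) dB_t. Integrating from 0 to t:
  X_t = x_0 * exp(-theta t) + sigma * int_0^t exp(-theta (t-s)) dB_s.
The Itô integral has mean 0 and (by the Itô isometry) variance sigma^2 * int_0^t exp(-2 theta (t - s)) ds = sigma^2 * (1 - exp(-2 theta t)) / (2 theta).
With theta = 3/4, sigma = 5/3, x_0 = 1/4:
  E[X_t] = 1/4 * exp(-3/4 t) = exp(-3*t/4)/4
  Var(X_t) = (5/3)^2 * (1 - exp(-2*3/4 t)) / (2 * 3/4) = 50/27 - 50*exp(-3*t/2)/27.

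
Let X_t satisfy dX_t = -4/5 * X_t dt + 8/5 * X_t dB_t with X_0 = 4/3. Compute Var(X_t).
Var(X_t) = (16*exp(64*t/25) - 16)*exp(-8*t/5)/9

For GBM dX = mu X dt + sigma X dB with X_0 = x_0, apply Itô to Y = log X: dY = (mu - sigma^2/2) dt + sigma dB, so Y_t = log(x_0) + (mu - sigma^2/2) t + sigma B_t and hence X_t = x_0 * exp((mu - sigma^2/2) t + sigma B_t).
With mu = -4/5, sigma = 8/5, x_0 = 4/3, this gives:
  X_t = 4/3 * exp((-52/25) * t + (8/5) * B_t).
Since sigma*B_t ~ Normal(0, sigma^2 t), E[exp(sigma*B_t)] = exp(sigma^2 t / 2); so E[X_t] = x_0 * exp((mu - sigma^2/2) t) * exp(sigma^2 t / 2) = x_0 * exp(mu t) = 4*exp(-4*t/5)/3.
Var(X_t) = E[X_t^2] - (E[X_t])^2 = x_0^2 * exp(2 mu t) * (exp(sigma^2 t) - 1) = (16*exp(64*t/25) - 16)*exp(-8*t/5)/9.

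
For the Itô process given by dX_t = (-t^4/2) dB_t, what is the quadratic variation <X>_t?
<X>_t = t^9/36

For an Itô process dX_t = a(t) dt + b(t) dB_t, the quadratic variation is <X>_t = int_0^t b(s)^2 ds (the drift term does not contribute). Here b(s) = -s^4/2, so
  b(s)^2 = s^8/4.
Integrating from 0 to t:
  <X>_t = int_0^t (s^8/4) ds = t^9/36.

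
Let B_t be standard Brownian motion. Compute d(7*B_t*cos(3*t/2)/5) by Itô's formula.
d(7*B_t*cos(3*t/2)/5) = (-21*B_t*sin(3*t/2)/10) dt + (7*cos(3*t/2)/5) dB_t

Itô's formula for f(t, x): d f(t, B_t) = (f_t + (1/2) f_xx) dt + f_x dB_t. Compute partials of f(t, x) = 7*x*cos(3*t/2)/5:
  f_t(t,x)  = -21*x*sin(3*t/2)/10
  f_x(t,x)  = 7*cos(3*t/2)/5
  f_xx(t,x) = 0
Assemble drift = f_t + (1/2) f_xx = -21*x*sin(3*t/2)/10 and diffusion = f_x = 7*cos(3*t/2)/5. Substituting x = B_t:
  d(7*B_t*cos(3*t/2)/5) = (-21*B_t*sin(3*t/2)/10) dt + (7*cos(3*t/2)/5) dB_t.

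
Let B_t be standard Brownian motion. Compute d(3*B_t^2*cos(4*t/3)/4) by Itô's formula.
d(3*B_t^2*cos(4*t/3)/4) = (-B_t^2*sin(4*t/3) + 3*cos(4*t/3)/4) dt + (3*B_t*cos(4*t/3)/2) dB_t

Itô's formula for f(t, x): d f(t, B_t) = (f_t + (1/2) f_xx) dt + f_x dB_t. Compute partials of f(t, x) = 3*x^2*cos(4*t/3)/4:
  f_t(t,x)  = -x^2*sin(4*t/3)
  f_x(t,x)  = 3*x*cos(4*t/3)/2
  f_xx(t,x) = 3*cos(4*t/3)/2
Assemble drift = f_t + (1/2) f_xx = -x^2*sin(4*t/3) + 3*cos(4*t/3)/4 and diffusion = f_x = 3*x*cos(4*t/3)/2. Substituting x = B_t:
  d(3*B_t^2*cos(4*t/3)/4) = (-B_t^2*sin(4*t/3) + 3*cos(4*t/3)/4) dt + (3*B_t*cos(4*t/3)/2) dB_t.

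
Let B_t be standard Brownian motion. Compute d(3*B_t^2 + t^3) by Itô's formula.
d(3*B_t^2 + t^3) = (3*t^2 + 3) dt + (6*B_t) dB_t

Itô's formula for f(t, x): d f(t, B_t) = (f_t + (1/2) f_xx) dt + f_x dB_t. Compute partials of f(t, x) = t^3 + 3*x^2:
  f_t(t,x)  = 3*t^2
  f_x(t,x)  = 6*x
  f_xx(t,x) = 6
Assemble drift = f_t + (1/2) f_xx = 3*t^2 + 3 and diffusion = f_x = 6*x. Substituting x = B_t:
  d(3*B_t^2 + t^3) = (3*t^2 + 3) dt + (6*B_t) dB_t.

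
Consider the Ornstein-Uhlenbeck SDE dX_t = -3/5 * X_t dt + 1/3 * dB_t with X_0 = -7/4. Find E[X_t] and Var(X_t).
E[X_t] = -7*exp(-3*t/5)/4; Var(X_t) = 5/54 - 5*exp(-6*t/5)/54

The OU SDE dX = -theta X dt + sigma dB admits the integrating factor exp(theta t): d(exp(theta t) X_t) = sigma exp(theta t) dB_t. Integrating from 0 to t:
  X_t = x_0 * exp(-theta t) + sigma * int_0^t exp(-theta (t-s)) dB_s.
The Itô integral has mean 0 and (by the Itô isometry) variance sigma^2 * int_0^t exp(-2 theta (t - s)) ds = sigma^2 * (1 - exp(-2 theta t)) / (2 theta).
With theta = 3/5, sigma = 1/3, x_0 = -7/4:
  E[X_t] = -7/4 * exp(-3/5 t) = -7*exp(-3*t/5)/4
  Var(X_t) = (1/3)^2 * (1 - exp(-2*3/5 t)) / (2 * 3/5) = 5/54 - 5*exp(-6*t/5)/54.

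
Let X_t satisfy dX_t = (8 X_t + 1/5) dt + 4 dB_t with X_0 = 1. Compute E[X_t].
E[X_t] = 41*exp(8*t)/40 - 1/40

Taking expectations and using E[dB_t] = 0, the mean m(t) = E[X_t] satisfies the ODE m'(t) = a m(t) + b with m(0) = x_0. With a = 8, b = 1/5, x_0 = 1, the solution is
  m(t) = x_0 * exp(a t) + (b/a) * (exp(a t) - 1)
       = 1 * exp(8 t) + ((1/5)/8) * (exp(8 t) - 1)
       = 41*exp(8*t)/40 - 1/40.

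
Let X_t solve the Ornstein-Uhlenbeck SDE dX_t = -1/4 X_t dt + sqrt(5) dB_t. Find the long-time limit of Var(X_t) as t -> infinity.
lim Var(X_t) = 10

The OU SDE dX = -theta X dt + sigma dB admits the integrating factor exp(theta t): d(exp(theta t) X_t) = sigma exp(theta t) dB_t. Integrating from 0 to t gives X_t = x_0 * exp(-theta t) + sigma * int_0^t exp(-theta (t-s)) dB_s for any initial x_0. The Itô integral has variance (by the Itô isometry) sigma^2 * int_0^t exp(-2 theta (t - s)) ds = sigma^2 * (1 - exp(-2 theta t)) / (2 theta), independent of x_0.
With theta = 1/4, sigma = sqrt(5):
  Var(X_t) = (sqrt(5))^2 * (1 - exp(-2*1/4 t)) / (2 * 1/4) = 10 - 10*exp(-t/2).
As t -> infinity, exp(-2*1/4 t) -> 0, so the stationary variance is sigma^2 / (2 theta) = 10.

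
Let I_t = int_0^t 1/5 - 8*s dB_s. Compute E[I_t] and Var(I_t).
E[I_t] = 0; Var(I_t) = t*(1600*t^2 - 120*t + 3)/75

The Itô integral of a deterministic integrand f(s) has mean 0 because each increment f(s) * (B_{s+ds} - B_s) has mean 0. By the Itô isometry:
  Var( int_0^t f(s) dB_s ) = E[ (int_0^t f(s) dB_s)^2 ] = int_0^t f(s)^2 ds.
Here f(s) = 1/5 - 8*s, so f(s)^2 = (40*s - 1)^2/25. Integrate:
  int_0^t ((40*s - 1)^2/25) ds = t*(1600*t^2 - 120*t + 3)/75.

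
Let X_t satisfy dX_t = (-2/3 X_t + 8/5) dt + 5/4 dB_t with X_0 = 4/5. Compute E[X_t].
E[X_t] = 12/5 - 8*exp(-2*t/3)/5

Taking expectations and using E[dB_t] = 0, the mean m(t) = E[X_t] satisfies the ODE m'(t) = a m(t) + b with m(0) = x_0. With a = -2/3, b = 8/5, x_0 = 4/5, the solution is
  m(t) = x_0 * exp(a t) + (b/a) * (exp(a t) - 1)
       = (4/5) * exp((-2/3) t) + ((8/5)/(-2/3)) * (exp((-2/3) t) - 1)
       = 12/5 - 8*exp(-2*t/3)/5.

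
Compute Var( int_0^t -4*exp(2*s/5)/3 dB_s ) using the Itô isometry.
Var = 20*exp(4*t/5)/9 - 20/9

The Itô integral of a deterministic integrand f(s) has mean 0 because each increment f(s) * (B_{s+ds} - B_s) has mean 0. By the Itô isometry:
  Var( int_0^t f(s) dB_s ) = E[ (int_0^t f(s) dB_s)^2 ] = int_0^t f(s)^2 ds.
Here f(s) = -4*exp(2*s/5)/3, so f(s)^2 = 16*exp(4*s/5)/9. Integrate:
  int_0^t (16*exp(4*s/5)/9) ds = 20*exp(4*t/5)/9 - 20/9.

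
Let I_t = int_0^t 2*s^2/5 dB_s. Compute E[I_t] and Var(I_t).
E[I_t] = 0; Var(I_t) = 4*t^5/125

The Itô integral of a deterministic integrand f(s) has mean 0 because each increment f(s) * (B_{s+ds} - B_s) has mean 0. By the Itô isometry:
  Var( int_0^t f(s) dB_s ) = E[ (int_0^t f(s) dB_s)^2 ] = int_0^t f(s)^2 ds.
Here f(s) = 2*s^2/5, so f(s)^2 = 4*s^4/25. Integrate:
  int_0^t (4*s^4/25) ds = 4*t^5/125.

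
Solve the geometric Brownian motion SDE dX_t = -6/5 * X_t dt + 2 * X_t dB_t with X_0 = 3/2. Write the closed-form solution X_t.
X_t = 3/2 * exp((-16/5) * t + (2) * B_t)

For GBM dX = mu X dt + sigma X dB with X_0 = x_0, apply Itô to Y = log X: dY = (mu - sigma^2/2) dt + sigma dB, so Y_t = log(x_0) + (mu - sigma^2/2) t + sigma B_t and hence X_t = x_0 * exp((mu - sigma^2/2) t + sigma B_t).
With mu = -6/5, sigma = 2, x_0 = 3/2, this gives:
  X_t = 3/2 * exp((-16/5) * t + (2) * B_t).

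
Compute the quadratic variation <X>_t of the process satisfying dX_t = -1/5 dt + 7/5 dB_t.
<X>_t = 49*t/25

For an Itô process dX_t = a(t) dt + b(t) dB_t, the quadratic variation is <X>_t = int_0^t b(s)^2 ds (the drift term does not contribute). Here b(s) = 7/5, so
  b(s)^2 = 49/25.
Integrating from 0 to t:
  <X>_t = int_0^t (49/25) ds = 49*t/25.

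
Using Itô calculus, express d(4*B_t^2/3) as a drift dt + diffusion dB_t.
d(4*B_t^2/3) = (4/3) dt + (8*B_t/3) dB_t

Itô's formula for f(B_t) gives d f(B_t) = f'(B_t) dB_t + (1/2) f''(B_t) dt. Compute derivatives of f(x) = 4*x^2/3:
  f'(x)  = 8*x/3
  f''(x) = 8/3
Substitute x = B_t and multiply the f'' term by 1/2:
  drift     = (1/2) * (8/3) evaluated at B_t = 4/3
  diffusion = (8*x/3) evaluated at B_t = 8*B_t/3
Therefore d(4*B_t^2/3) = (4/3) dt + (8*B_t/3) dB_t.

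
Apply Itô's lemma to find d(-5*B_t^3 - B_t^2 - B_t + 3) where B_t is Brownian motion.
d(-5*B_t^3 - B_t^2 - B_t + 3) = (-15*B_t - 1) dt + (-15*B_t^2 - 2*B_t - 1) dB_t

Itô's formula for f(B_t) gives d f(B_t) = f'(B_t) dB_t + (1/2) f''(B_t) dt. Compute derivatives of f(x) = -5*x^3 - x^2 - x + 3:
  f'(x)  = -15*x^2 - 2*x - 1
  f''(x) = -30*x - 2
Substitute x = B_t and multiply the f'' term by 1/2:
  drift     = (1/2) * (-30*x - 2) evaluated at B_t = -15*B_t - 1
  diffusion = (-15*x^2 - 2*x - 1) evaluated at B_t = -15*B_t^2 - 2*B_t - 1
Therefore d(-5*B_t^3 - B_t^2 - B_t + 3) = (-15*B_t - 1) dt + (-15*B_t^2 - 2*B_t - 1) dB_t.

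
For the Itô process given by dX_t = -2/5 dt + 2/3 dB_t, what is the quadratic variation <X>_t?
<X>_t = 4*t/9

For an Itô process dX_t = a(t) dt + b(t) dB_t, the quadratic variation is <X>_t = int_0^t b(s)^2 ds (the drift term does not contribute). Here b(s) = 2/3, so
  b(s)^2 = 4/9.
Integrating from 0 to t:
  <X>_t = int_0^t (4/9) ds = 4*t/9.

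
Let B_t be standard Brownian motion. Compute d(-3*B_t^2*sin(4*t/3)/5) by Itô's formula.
d(-3*B_t^2*sin(4*t/3)/5) = (-4*B_t^2*cos(4*t/3)/5 - 3*sin(4*t/3)/5) dt + (-6*B_t*sin(4*t/3)/5) dB_t

Itô's formula for f(t, x): d f(t, B_t) = (f_t + (1/2) f_xx) dt + f_x dB_t. Compute partials of f(t, x) = -3*x^2*sin(4*t/3)/5:
  f_t(t,x)  = -4*x^2*cos(4*t/3)/5
  f_x(t,x)  = -6*x*sin(4*t/3)/5
  f_xx(t,x) = -6*sin(4*t/3)/5
Assemble drift = f_t + (1/2) f_xx = -4*x^2*cos(4*t/3)/5 - 3*sin(4*t/3)/5 and diffusion = f_x = -6*x*sin(4*t/3)/5. Substituting x = B_t:
  d(-3*B_t^2*sin(4*t/3)/5) = (-4*B_t^2*cos(4*t/3)/5 - 3*sin(4*t/3)/5) dt + (-6*B_t*sin(4*t/3)/5) dB_t.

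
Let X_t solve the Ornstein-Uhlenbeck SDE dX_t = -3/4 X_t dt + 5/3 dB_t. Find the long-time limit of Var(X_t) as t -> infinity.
lim Var(X_t) = 50/27

The OU SDE dX = -theta X dt + sigma dB admits the integrating factor exp(theta t): d(exp(theta t) X_t) = sigma exp(theta t) dB_t. Integrating from 0 to t gives X_t = x_0 * exp(-theta t) + sigma * int_0^t exp(-theta (t-s)) dB_s for any initial x_0. The Itô integral has variance (by the Itô isometry) sigma^2 * int_0^t exp(-2 theta (t - s)) ds = sigma^2 * (1 - exp(-2 theta t)) / (2 theta), independent of x_0.
With theta = 3/4, sigma = 5/3:
  Var(X_t) = (5/3)^2 * (1 - exp(-2*3/4 t)) / (2 * 3/4) = 50/27 - 50*exp(-3*t/2)/27.
As t -> infinity, exp(-2*3/4 t) -> 0, so the stationary variance is sigma^2 / (2 theta) = 50/27.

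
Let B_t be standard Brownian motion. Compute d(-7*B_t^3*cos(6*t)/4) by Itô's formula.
d(-7*B_t^3*cos(6*t)/4) = (21*B_t*(2*B_t^2*sin(6*t) - cos(6*t))/4) dt + (-21*B_t^2*cos(6*t)/4) dB_t

Itô's formula for f(t, x): d f(t, B_t) = (f_t + (1/2) f_xx) dt + f_x dB_t. Compute partials of f(t, x) = -7*x^3*cos(6*t)/4:
  f_t(t,x)  = 21*x^3*sin(6*t)/2
  f_x(t,x)  = -21*x^2*cos(6*t)/4
  f_xx(t,x) = -21*x*cos(6*t)/2
Assemble drift = f_t + (1/2) f_xx = 21*x*(2*x^2*sin(6*t) - cos(6*t))/4 and diffusion = f_x = -21*x^2*cos(6*t)/4. Substituting x = B_t:
  d(-7*B_t^3*cos(6*t)/4) = (21*B_t*(2*B_t^2*sin(6*t) - cos(6*t))/4) dt + (-21*B_t^2*cos(6*t)/4) dB_t.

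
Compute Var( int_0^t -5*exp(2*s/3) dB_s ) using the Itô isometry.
Var = 75*exp(4*t/3)/4 - 75/4

The Itô integral of a deterministic integrand f(s) has mean 0 because each increment f(s) * (B_{s+ds} - B_s) has mean 0. By the Itô isometry:
  Var( int_0^t f(s) dB_s ) = E[ (int_0^t f(s) dB_s)^2 ] = int_0^t f(s)^2 ds.
Here f(s) = -5*exp(2*s/3), so f(s)^2 = 25*exp(4*s/3). Integrate:
  int_0^t (25*exp(4*s/3)) ds = 75*exp(4*t/3)/4 - 75/4.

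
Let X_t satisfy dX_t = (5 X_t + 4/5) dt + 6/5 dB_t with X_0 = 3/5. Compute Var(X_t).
Var(X_t) = 18*exp(10*t)/125 - 18/125

The variance V(t) = Var(X_t) satisfies V'(t) = 2 a V(t) + c^2 with V(0) = 0 (drift coefficient is linear in X, diffusion is constant). With a = 5, c = 6/5, the solution is
  V(t) = (c^2 / (2 a)) * (exp(2 a t) - 1)
       = ((6/5)^2 / (2*5)) * (exp(10 t) - 1)
       = 18*exp(10*t)/125 - 18/125.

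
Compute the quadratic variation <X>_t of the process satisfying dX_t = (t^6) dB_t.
<X>_t = t^13/13

For an Itô process dX_t = a(t) dt + b(t) dB_t, the quadratic variation is <X>_t = int_0^t b(s)^2 ds (the drift term does not contribute). Here b(s) = s^6, so
  b(s)^2 = s^12.
Integrating from 0 to t:
  <X>_t = int_0^t (s^12) ds = t^13/13.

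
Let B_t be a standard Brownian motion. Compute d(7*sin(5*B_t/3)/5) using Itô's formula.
d(7*sin(5*B_t/3)/5) = (-35*sin(5*B_t/3)/18) dt + (7*cos(5*B_t/3)/3) dB_t

Itô's formula for f(B_t) gives d f(B_t) = f'(B_t) dB_t + (1/2) f''(B_t) dt. Compute derivatives of f(x) = 7*sin(5*x/3)/5:
  f'(x)  = 7*cos(5*x/3)/3
  f''(x) = -35*sin(5*x/3)/9
Substitute x = B_t and multiply the f'' term by 1/2:
  drift     = (1/2) * (-35*sin(5*x/3)/9) evaluated at B_t = -35*sin(5*B_t/3)/18
  diffusion = (7*cos(5*x/3)/3) evaluated at B_t = 7*cos(5*B_t/3)/3
Therefore d(7*sin(5*B_t/3)/5) = (-35*sin(5*B_t/3)/18) dt + (7*cos(5*B_t/3)/3) dB_t.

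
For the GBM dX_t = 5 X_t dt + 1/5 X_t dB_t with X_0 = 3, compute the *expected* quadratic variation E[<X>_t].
E[<X>_t] = 9*exp(251*t/25)/251 - 9/251

<X>_t = int_0^t ((1/5) * X_s)^2 ds. Taking expectation inside the integral: E[<X>_t] = (1/5)^2 * int_0^t E[X_s^2] ds. For GBM, E[X_s^2] = x_0^2 * exp((2 mu + sigma^2) s). Integrating:
  E[<X>_t] = (1/5)^2 * 3^2 * (exp((2*5 + (1/5)^2) t) - 1) / (2*5 + (1/5)^2)
           = (1/5)^2 * 3^2 * (exp((251/25) t) - 1) / (251/25) = 9*exp(251*t/25)/251 - 9/251.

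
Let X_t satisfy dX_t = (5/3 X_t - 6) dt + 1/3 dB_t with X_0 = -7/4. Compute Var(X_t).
Var(X_t) = exp(10*t/3)/30 - 1/30

The variance V(t) = Var(X_t) satisfies V'(t) = 2 a V(t) + c^2 with V(0) = 0 (drift coefficient is linear in X, diffusion is constant). With a = 5/3, c = 1/3, the solution is
  V(t) = (c^2 / (2 a)) * (exp(2 a t) - 1)
       = ((1/3)^2 / (2*(5/3))) * (exp((10/3) t) - 1)
       = exp(10*t/3)/30 - 1/30.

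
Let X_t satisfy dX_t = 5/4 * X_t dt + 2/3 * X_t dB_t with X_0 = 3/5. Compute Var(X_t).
Var(X_t) = 9*(exp(4*t/9) - 1)*exp(5*t/2)/25

For GBM dX = mu X dt + sigma X dB with X_0 = x_0, apply Itô to Y = log X: dY = (mu - sigma^2/2) dt + sigma dB, so Y_t = log(x_0) + (mu - sigma^2/2) t + sigma B_t and hence X_t = x_0 * exp((mu - sigma^2/2) t + sigma B_t).
With mu = 5/4, sigma = 2/3, x_0 = 3/5, this gives:
  X_t = 3/5 * exp((37/36) * t + (2/3) * B_t).
Since sigma*B_t ~ Normal(0, sigma^2 t), E[exp(sigma*B_t)] = exp(sigma^2 t / 2); so E[X_t] = x_0 * exp((mu - sigma^2/2) t) * exp(sigma^2 t / 2) = x_0 * exp(mu t) = 3*exp(5*t/4)/5.
Var(X_t) = E[X_t^2] - (E[X_t])^2 = x_0^2 * exp(2 mu t) * (exp(sigma^2 t) - 1) = 9*(exp(4*t/9) - 1)*exp(5*t/2)/25.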